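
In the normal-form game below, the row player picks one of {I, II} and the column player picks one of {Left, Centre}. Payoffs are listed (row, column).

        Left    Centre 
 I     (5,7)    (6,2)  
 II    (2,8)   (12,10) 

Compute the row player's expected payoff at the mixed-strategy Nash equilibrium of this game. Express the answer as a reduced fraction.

16/3

The column player mixes with probability q on Left, chosen so the row player is indifferent: 5q + 6(1−q) = 2q + 12(1−q) gives q = 2/3.
The row player's expected payoff (from either row, since indifferent) is 5·2/3 + 6·1/3 = 16/3.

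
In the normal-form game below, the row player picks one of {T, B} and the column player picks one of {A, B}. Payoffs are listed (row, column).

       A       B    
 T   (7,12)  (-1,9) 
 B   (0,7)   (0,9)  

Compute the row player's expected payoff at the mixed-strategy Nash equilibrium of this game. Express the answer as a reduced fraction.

The column player mixes with probability q on A, chosen so the row player is indifferent: 7q + (-1)(1−q) = 0q + 0(1−q) gives q = 1/8.
The row player's expected payoff (from either row, since indifferent) is 7·1/8 + (-1)·7/8 = 0.

0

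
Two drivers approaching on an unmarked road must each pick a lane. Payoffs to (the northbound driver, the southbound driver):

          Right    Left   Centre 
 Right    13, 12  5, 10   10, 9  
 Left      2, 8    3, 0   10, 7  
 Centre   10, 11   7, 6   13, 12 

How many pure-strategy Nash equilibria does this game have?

2

Both Right: the northbound driver gets 13 (best alternative 10); the southbound driver gets 12 (best alternative 10). Neither deviates — NE.
Both Centre: the northbound driver gets 13 (best alternative 10); the southbound driver gets 12 (best alternative 11). Neither deviates — NE.
Both Left is not a NE: the northbound driver would switch to Centre (7 > 3).
No other cell survives both best-response checks, so there are 2 pure NE.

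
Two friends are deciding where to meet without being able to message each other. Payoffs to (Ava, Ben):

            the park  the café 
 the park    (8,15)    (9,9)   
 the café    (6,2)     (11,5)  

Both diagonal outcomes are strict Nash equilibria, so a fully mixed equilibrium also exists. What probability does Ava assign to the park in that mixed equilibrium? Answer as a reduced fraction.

1/3

Ava's mix p on the park must make Ben indifferent between the park and the café.
Ben's payoff from the park: 15p + 2(1−p). From the café: 9p + 5(1−p).
Set equal: 6p = 3(1−p) → p = 3/9 = 1/3.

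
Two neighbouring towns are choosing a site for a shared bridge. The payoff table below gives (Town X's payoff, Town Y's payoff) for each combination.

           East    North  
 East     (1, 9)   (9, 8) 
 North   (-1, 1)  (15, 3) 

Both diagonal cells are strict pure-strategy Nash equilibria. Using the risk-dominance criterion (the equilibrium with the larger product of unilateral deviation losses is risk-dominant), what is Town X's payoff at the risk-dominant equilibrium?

15

At both East: Town X loses 1 − (-1) = 2 by deviating; Town Y loses 9 − 8 = 1. Product = 2·1 = 2.
At both North: Town X loses 15 − 9 = 6 by deviating; Town Y loses 3 − 1 = 2. Product = 6·2 = 12.
12 > 2, so both North is risk-dominant. Town X's payoff there is 15.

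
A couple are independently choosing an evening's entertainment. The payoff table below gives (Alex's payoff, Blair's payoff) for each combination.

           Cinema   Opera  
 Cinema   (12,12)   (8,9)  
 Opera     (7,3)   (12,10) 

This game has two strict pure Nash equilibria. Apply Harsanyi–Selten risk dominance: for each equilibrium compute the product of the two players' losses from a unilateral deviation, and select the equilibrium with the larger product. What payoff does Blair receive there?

10

At both Cinema: Alex loses 12 − 7 = 5 by deviating; Blair loses 12 − 9 = 3. Product = 5·3 = 15.
At both Opera: Alex loses 12 − 8 = 4 by deviating; Blair loses 10 − 3 = 7. Product = 4·7 = 28.
28 > 15, so both Opera is risk-dominant. Blair's payoff there is 10.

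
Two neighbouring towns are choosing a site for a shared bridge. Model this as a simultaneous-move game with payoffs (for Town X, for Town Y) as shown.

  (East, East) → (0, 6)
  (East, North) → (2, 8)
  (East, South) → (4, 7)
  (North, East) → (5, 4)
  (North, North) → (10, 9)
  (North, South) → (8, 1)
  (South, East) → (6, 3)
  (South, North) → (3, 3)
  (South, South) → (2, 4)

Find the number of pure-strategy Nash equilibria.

Both North: Town X gets 10 (best alternative 3); Town Y gets 9 (best alternative 4). Neither deviates — NE.
Both South is not a NE: Town X would switch to North (8 > 2).
No other cell survives both best-response checks, so there is 1 pure NE.

1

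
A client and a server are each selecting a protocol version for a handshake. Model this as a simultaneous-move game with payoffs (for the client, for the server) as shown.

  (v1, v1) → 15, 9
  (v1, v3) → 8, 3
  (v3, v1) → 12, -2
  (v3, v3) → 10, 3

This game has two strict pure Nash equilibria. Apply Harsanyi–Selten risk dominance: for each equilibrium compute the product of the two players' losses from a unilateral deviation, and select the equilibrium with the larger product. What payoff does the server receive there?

At both v1: the client loses 15 − 12 = 3 by deviating; the server loses 9 − 3 = 6. Product = 3·6 = 18.
At both v3: the client loses 10 − 8 = 2 by deviating; the server loses 3 − (-2) = 5. Product = 2·5 = 10.
18 > 10, so both v1 is risk-dominant. The server's payoff there is 9.

9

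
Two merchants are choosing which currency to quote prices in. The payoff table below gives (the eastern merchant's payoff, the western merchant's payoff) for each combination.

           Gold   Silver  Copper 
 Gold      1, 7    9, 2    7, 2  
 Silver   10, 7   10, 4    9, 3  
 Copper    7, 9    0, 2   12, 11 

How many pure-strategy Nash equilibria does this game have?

(Silver, Gold): the eastern merchant gets 10 (best alternative 7); the western merchant gets 7 (best alternative 4). Neither deviates — NE.
Both Copper: the eastern merchant gets 12 (best alternative 9); the western merchant gets 11 (best alternative 9). Neither deviates — NE.
Both Gold is not a NE: the eastern merchant would switch to Silver (10 > 1).
No other cell survives both best-response checks, so there are 2 pure NE.

2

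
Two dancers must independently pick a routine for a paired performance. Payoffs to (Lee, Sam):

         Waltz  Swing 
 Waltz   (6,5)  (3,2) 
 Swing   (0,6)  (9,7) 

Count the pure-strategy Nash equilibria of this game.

2

Both Waltz: Lee gets 6 (best alternative 0); Sam gets 5 (best alternative 2). Neither deviates — NE.
Both Swing: Lee gets 9 (best alternative 3); Sam gets 7 (best alternative 6). Neither deviates — NE.
(Swing, Waltz) is not a NE: Lee would switch to Waltz (6 > 0).
No other cell survives both best-response checks, so there are 2 pure NE.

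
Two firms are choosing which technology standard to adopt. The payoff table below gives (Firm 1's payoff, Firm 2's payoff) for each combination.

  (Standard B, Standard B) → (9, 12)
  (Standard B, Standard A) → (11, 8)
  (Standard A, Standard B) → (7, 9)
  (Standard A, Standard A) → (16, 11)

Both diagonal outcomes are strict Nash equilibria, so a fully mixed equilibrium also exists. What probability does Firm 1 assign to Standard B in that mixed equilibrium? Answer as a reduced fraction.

1/3

Firm 1's mix p on Standard B must make Firm 2 indifferent between Standard B and Standard A.
Firm 2's payoff from Standard B: 12p + 9(1−p). From Standard A: 8p + 11(1−p).
Set equal: 4p = 2(1−p) → p = 2/6 = 1/3.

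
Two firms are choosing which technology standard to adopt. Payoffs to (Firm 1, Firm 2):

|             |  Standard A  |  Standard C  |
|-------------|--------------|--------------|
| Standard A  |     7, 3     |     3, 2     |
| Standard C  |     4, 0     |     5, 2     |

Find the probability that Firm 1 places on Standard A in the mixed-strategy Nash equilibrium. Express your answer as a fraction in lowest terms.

2/3

Firm 1's mix p on Standard A must make Firm 2 indifferent between Standard A and Standard C.
Firm 2's payoff from Standard A: 3p + 0(1−p). From Standard C: 2p + 2(1−p).
Set equal: 1p = 2(1−p) → p = 2/3.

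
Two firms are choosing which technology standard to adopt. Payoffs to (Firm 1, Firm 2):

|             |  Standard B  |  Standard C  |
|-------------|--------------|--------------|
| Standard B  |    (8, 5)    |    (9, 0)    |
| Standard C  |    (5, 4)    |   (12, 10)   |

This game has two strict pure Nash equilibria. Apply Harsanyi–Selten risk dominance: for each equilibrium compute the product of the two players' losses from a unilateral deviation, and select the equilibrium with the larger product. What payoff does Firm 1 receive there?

At both Standard B: Firm 1 loses 8 − 5 = 3 by deviating; Firm 2 loses 5 − 0 = 5. Product = 3·5 = 15.
At both Standard C: Firm 1 loses 12 − 9 = 3 by deviating; Firm 2 loses 10 − 4 = 6. Product = 3·6 = 18.
18 > 15, so both Standard C is risk-dominant. Firm 1's payoff there is 12.

12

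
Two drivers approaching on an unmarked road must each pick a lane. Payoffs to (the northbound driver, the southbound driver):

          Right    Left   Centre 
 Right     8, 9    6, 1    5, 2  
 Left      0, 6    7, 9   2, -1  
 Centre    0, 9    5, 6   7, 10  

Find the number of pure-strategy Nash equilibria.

Both Right: the northbound driver gets 8 (best alternative 0); the southbound driver gets 9 (best alternative 2). Neither deviates — NE.
Both Left: the northbound driver gets 7 (best alternative 6); the southbound driver gets 9 (best alternative 6). Neither deviates — NE.
Both Centre: the northbound driver gets 7 (best alternative 5); the southbound driver gets 10 (best alternative 9). Neither deviates — NE.
(Centre, Left) is not a NE: the northbound driver would switch to Left (7 > 5).
No other cell survives both best-response checks, so there are 3 pure NE.

3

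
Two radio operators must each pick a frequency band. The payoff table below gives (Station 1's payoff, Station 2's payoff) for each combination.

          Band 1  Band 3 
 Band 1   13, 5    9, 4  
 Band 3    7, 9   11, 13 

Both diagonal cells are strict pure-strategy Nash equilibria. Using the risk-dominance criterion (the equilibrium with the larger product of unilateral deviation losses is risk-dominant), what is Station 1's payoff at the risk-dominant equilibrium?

11

At both Band 1: Station 1 loses 13 − 7 = 6 by deviating; Station 2 loses 5 − 4 = 1. Product = 6·1 = 6.
At both Band 3: Station 1 loses 11 − 9 = 2 by deviating; Station 2 loses 13 − 9 = 4. Product = 2·4 = 8.
8 > 6, so both Band 3 is risk-dominant. Station 1's payoff there is 11.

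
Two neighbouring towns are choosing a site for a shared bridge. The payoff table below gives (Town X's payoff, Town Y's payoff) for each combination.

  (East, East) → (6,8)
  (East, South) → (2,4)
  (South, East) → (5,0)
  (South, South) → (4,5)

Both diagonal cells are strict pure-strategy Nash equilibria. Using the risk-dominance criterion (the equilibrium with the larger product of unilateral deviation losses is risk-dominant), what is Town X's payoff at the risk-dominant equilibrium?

At both East: Town X loses 6 − 5 = 1 by deviating; Town Y loses 8 − 4 = 4. Product = 1·4 = 4.
At both South: Town X loses 4 − 2 = 2 by deviating; Town Y loses 5 − 0 = 5. Product = 2·5 = 10.
10 > 4, so both South is risk-dominant. Town X's payoff there is 4.

4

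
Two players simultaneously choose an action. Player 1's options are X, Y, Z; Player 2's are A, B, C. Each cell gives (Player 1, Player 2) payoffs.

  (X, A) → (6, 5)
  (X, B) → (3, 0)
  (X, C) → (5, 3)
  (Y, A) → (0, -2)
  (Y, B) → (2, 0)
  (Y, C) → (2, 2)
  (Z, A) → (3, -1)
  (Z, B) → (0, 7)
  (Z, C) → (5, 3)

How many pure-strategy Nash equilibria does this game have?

(X, A): Player 1 gets 6 (best alternative 3); Player 2 gets 5 (best alternative 3). Neither deviates — NE.
(Z, C) is not a NE: Player 2 would switch to B (7 > 3).
No other cell survives both best-response checks, so there is 1 pure NE.

1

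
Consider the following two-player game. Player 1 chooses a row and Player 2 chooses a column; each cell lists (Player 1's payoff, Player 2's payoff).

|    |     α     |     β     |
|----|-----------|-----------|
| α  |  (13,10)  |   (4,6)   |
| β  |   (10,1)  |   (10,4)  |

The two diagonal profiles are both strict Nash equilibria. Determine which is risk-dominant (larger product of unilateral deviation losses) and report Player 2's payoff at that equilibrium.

At both α: Player 1 loses 13 − 10 = 3 by deviating; Player 2 loses 10 − 6 = 4. Product = 3·4 = 12.
At both β: Player 1 loses 10 − 4 = 6 by deviating; Player 2 loses 4 − 1 = 3. Product = 6·3 = 18.
18 > 12, so both β is risk-dominant. Player 2's payoff there is 4.

4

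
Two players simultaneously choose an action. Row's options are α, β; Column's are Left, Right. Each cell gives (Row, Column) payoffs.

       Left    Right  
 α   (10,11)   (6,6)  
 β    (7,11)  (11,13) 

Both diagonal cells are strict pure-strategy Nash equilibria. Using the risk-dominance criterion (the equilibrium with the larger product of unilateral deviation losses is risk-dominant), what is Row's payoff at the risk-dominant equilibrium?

10

At (α, Left): Row loses 10 − 7 = 3 by deviating; Column loses 11 − 6 = 5. Product = 3·5 = 15.
At (β, Right): Row loses 11 − 6 = 5 by deviating; Column loses 13 − 11 = 2. Product = 5·2 = 10.
15 > 10, so (α, Left) is risk-dominant. Row's payoff there is 10.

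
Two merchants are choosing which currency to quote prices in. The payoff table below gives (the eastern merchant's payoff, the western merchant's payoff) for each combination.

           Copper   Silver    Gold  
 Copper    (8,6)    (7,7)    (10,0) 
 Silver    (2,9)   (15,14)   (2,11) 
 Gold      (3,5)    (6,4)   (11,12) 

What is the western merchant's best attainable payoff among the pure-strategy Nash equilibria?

14

Both Silver is a pure NE (the eastern merchant: 15 ≥ 7; the western merchant: 14 ≥ 11). The western merchant gets 14.
Both Gold is a pure NE (the eastern merchant: 11 ≥ 10; the western merchant: 12 ≥ 5). The western merchant gets 12.
Every other cell has a profitable deviation for at least one player. Highest of {14, 12} is 14.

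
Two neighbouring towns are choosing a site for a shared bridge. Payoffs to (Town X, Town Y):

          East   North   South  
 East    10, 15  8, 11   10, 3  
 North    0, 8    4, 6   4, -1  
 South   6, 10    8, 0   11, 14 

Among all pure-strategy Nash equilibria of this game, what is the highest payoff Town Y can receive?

Both East is a pure NE (Town X: 10 ≥ 6; Town Y: 15 ≥ 11). Town Y gets 15.
Both South is a pure NE (Town X: 11 ≥ 10; Town Y: 14 ≥ 10). Town Y gets 14.
Every other cell has a profitable deviation for at least one player. Highest of {15, 14} is 15.

15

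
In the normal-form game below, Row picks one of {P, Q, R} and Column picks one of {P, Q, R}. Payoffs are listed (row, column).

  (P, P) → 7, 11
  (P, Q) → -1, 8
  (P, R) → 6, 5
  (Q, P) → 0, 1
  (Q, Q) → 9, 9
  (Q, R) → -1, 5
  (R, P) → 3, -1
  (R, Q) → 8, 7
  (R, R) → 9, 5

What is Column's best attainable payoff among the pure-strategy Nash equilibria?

Both P is a pure NE (Row: 7 ≥ 3; Column: 11 ≥ 8). Column gets 11.
Both Q is a pure NE (Row: 9 ≥ 8; Column: 9 ≥ 5). Column gets 9.
Every other cell has a profitable deviation for at least one player. Highest of {11, 9} is 11.

11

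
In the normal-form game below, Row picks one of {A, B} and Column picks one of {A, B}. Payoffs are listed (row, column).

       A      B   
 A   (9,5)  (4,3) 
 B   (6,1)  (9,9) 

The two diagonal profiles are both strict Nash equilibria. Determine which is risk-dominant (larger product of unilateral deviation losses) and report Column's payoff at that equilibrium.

At both A: Row loses 9 − 6 = 3 by deviating; Column loses 5 − 3 = 2. Product = 3·2 = 6.
At both B: Row loses 9 − 4 = 5 by deviating; Column loses 9 − 1 = 8. Product = 5·8 = 40.
40 > 6, so both B is risk-dominant. Column's payoff there is 9.

9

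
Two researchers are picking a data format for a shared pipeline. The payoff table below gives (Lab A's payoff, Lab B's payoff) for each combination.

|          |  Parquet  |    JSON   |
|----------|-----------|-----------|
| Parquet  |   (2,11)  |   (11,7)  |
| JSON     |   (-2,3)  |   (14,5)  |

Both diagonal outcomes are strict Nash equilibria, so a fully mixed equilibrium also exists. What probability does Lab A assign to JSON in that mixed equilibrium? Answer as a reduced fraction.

2/3

Lab A's mix p on Parquet must make Lab B indifferent between Parquet and JSON.
Lab B's payoff from Parquet: 11p + 3(1−p). From JSON: 7p + 5(1−p).
Set equal: 4p = 2(1−p) → p = 2/6 = 1/3.
Probability on JSON is 1 − 1/3 = 2/3.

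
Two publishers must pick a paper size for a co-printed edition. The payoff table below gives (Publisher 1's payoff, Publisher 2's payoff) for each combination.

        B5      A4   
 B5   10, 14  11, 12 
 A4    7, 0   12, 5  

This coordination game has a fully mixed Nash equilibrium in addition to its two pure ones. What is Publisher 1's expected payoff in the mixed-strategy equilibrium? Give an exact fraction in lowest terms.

Publisher 2 mixes with probability q on B5, chosen so Publisher 1 is indifferent: 10q + 11(1−q) = 7q + 12(1−q) gives q = 1/4.
Publisher 1's expected payoff (from either row, since indifferent) is 10·1/4 + 11·3/4 = 43/4.

43/4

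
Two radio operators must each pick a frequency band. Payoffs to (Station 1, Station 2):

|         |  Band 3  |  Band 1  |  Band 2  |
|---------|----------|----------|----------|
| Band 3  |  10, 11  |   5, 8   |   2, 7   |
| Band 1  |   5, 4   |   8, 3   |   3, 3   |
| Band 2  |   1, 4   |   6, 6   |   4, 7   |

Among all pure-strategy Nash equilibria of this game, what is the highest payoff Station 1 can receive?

10

Both Band 3 is a pure NE (Station 1: 10 ≥ 5; Station 2: 11 ≥ 8). Station 1 gets 10.
Both Band 2 is a pure NE (Station 1: 4 ≥ 3; Station 2: 7 ≥ 6). Station 1 gets 4.
Every other cell has a profitable deviation for at least one player. Highest of {10, 4} is 10.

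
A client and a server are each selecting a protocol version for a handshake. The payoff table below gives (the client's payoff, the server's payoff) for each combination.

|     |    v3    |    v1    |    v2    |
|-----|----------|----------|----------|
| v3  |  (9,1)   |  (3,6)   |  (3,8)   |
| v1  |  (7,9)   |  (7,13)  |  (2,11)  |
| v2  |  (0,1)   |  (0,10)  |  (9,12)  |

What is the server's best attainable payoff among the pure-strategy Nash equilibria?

13

Both v1 is a pure NE (the client: 7 ≥ 3; the server: 13 ≥ 11). The server gets 13.
Both v2 is a pure NE (the client: 9 ≥ 3; the server: 12 ≥ 10). The server gets 12.
Every other cell has a profitable deviation for at least one player. Highest of {13, 12} is 13.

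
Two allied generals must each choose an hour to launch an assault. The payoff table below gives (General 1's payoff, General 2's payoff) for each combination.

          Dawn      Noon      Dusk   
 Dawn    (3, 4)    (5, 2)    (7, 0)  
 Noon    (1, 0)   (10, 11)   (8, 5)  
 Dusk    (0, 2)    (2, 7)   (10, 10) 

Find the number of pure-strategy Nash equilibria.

3

Both Dawn: General 1 gets 3 (best alternative 1); General 2 gets 4 (best alternative 2). Neither deviates — NE.
Both Noon: General 1 gets 10 (best alternative 5); General 2 gets 11 (best alternative 5). Neither deviates — NE.
Both Dusk: General 1 gets 10 (best alternative 8); General 2 gets 10 (best alternative 7). Neither deviates — NE.
(Dusk, Noon) is not a NE: General 1 would switch to Noon (10 > 2).
No other cell survives both best-response checks, so there are 3 pure NE.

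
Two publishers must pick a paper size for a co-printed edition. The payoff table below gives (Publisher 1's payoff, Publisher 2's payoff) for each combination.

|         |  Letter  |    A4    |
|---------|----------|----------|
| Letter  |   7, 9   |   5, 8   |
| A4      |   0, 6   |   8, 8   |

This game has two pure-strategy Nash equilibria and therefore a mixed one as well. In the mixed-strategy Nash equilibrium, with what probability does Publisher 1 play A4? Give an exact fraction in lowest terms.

Publisher 1's mix p on Letter must make Publisher 2 indifferent between Letter and A4.
Publisher 2's payoff from Letter: 9p + 6(1−p). From A4: 8p + 8(1−p).
Set equal: 1p = 2(1−p) → p = 2/3.
Probability on A4 is 1 − 2/3 = 1/3.

1/3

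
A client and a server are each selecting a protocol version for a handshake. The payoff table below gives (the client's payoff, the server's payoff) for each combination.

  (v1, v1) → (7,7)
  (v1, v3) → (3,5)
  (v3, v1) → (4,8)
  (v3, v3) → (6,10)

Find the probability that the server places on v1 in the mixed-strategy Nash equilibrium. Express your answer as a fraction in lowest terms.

The server's mix q on v1 must make the client indifferent between v1 and v3.
The client's payoff from v1: 7q + 3(1−q). From v3: 4q + 6(1−q).
Set equal: 3q = 3(1−q) → q = 3/6 = 1/2.

1/2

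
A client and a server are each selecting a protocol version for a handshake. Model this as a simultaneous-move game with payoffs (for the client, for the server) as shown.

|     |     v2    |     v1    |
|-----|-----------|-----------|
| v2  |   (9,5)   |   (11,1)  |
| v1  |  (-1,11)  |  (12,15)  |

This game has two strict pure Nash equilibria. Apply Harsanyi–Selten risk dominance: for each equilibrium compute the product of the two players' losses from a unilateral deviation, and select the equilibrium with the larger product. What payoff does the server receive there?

At both v2: the client loses 9 − (-1) = 10 by deviating; the server loses 5 − 1 = 4. Product = 10·4 = 40.
At both v1: the client loses 12 − 11 = 1 by deviating; the server loses 15 − 11 = 4. Product = 1·4 = 4.
40 > 4, so both v2 is risk-dominant. The server's payoff there is 5.

5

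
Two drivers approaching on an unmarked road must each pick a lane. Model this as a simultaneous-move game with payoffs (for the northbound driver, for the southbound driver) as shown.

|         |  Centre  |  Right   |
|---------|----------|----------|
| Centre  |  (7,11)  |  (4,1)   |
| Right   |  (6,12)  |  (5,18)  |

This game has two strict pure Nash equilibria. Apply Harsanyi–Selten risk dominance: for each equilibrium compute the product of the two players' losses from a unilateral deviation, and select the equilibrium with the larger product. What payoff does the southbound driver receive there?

11

At both Centre: the northbound driver loses 7 − 6 = 1 by deviating; the southbound driver loses 11 − 1 = 10. Product = 1·10 = 10.
At both Right: the northbound driver loses 5 − 4 = 1 by deviating; the southbound driver loses 18 − 12 = 6. Product = 1·6 = 6.
10 > 6, so both Centre is risk-dominant. The southbound driver's payoff there is 11.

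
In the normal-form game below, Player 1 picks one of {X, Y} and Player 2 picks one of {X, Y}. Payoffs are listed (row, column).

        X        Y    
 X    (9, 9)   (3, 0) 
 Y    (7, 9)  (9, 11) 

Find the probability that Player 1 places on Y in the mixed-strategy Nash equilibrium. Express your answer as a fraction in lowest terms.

Player 1's mix p on X must make Player 2 indifferent between X and Y.
Player 2's payoff from X: 9p + 9(1−p). From Y: 0p + 11(1−p).
Set equal: 9p = 2(1−p) → p = 2/11.
Probability on Y is 1 − 2/11 = 9/11.

9/11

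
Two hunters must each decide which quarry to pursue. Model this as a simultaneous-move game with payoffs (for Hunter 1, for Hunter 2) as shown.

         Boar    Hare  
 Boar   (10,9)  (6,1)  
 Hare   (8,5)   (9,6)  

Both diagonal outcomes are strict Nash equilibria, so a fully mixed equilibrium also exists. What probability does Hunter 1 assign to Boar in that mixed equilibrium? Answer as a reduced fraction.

Hunter 1's mix p on Boar must make Hunter 2 indifferent between Boar and Hare.
Hunter 2's payoff from Boar: 9p + 5(1−p). From Hare: 1p + 6(1−p).
Set equal: 8p = 1(1−p) → p = 1/9.

1/9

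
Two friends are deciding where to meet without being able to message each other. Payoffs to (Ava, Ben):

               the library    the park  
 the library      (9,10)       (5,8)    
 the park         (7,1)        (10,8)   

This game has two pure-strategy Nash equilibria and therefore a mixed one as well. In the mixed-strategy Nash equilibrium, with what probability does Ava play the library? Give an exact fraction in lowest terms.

7/9

Ava's mix p on the library must make Ben indifferent between the library and the park.
Ben's payoff from the library: 10p + 1(1−p). From the park: 8p + 8(1−p).
Set equal: 2p = 7(1−p) → p = 7/9.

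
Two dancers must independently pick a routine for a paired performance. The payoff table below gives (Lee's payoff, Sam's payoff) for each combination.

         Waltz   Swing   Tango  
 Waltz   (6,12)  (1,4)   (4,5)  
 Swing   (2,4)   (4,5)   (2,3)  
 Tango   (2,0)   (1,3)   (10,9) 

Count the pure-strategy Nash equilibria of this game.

Both Waltz: Lee gets 6 (best alternative 2); Sam gets 12 (best alternative 5). Neither deviates — NE.
Both Swing: Lee gets 4 (best alternative 1); Sam gets 5 (best alternative 4). Neither deviates — NE.
Both Tango: Lee gets 10 (best alternative 4); Sam gets 9 (best alternative 3). Neither deviates — NE.
(Tango, Swing) is not a NE: Lee would switch to Swing (4 > 1).
No other cell survives both best-response checks, so there are 3 pure NE.

3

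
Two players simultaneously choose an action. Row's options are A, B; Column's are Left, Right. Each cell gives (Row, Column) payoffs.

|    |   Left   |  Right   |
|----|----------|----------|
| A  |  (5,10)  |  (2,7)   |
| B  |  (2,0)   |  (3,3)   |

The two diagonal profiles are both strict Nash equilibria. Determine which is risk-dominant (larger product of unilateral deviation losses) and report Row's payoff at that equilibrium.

5

At (A, Left): Row loses 5 − 2 = 3 by deviating; Column loses 10 − 7 = 3. Product = 3·3 = 9.
At (B, Right): Row loses 3 − 2 = 1 by deviating; Column loses 3 − 0 = 3. Product = 1·3 = 3.
9 > 3, so (A, Left) is risk-dominant. Row's payoff there is 5.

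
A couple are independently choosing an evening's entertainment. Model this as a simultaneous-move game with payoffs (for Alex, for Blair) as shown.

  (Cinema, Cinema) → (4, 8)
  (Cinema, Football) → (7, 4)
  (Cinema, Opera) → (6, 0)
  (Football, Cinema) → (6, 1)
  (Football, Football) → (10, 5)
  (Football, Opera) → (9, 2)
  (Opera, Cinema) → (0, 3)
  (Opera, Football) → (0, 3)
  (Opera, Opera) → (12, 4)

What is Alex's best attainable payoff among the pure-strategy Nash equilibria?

Both Football is a pure NE (Alex: 10 ≥ 7; Blair: 5 ≥ 2). Alex gets 10.
Both Opera is a pure NE (Alex: 12 ≥ 9; Blair: 4 ≥ 3). Alex gets 12.
Every other cell has a profitable deviation for at least one player. Highest of {10, 12} is 12.

12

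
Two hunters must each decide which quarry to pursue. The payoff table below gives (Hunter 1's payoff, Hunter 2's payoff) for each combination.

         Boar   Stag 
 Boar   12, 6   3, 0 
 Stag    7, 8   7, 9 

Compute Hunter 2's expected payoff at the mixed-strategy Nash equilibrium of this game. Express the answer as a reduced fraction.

54/7

Hunter 1 mixes with probability p on Boar, chosen so Hunter 2 is indifferent: 6p + 8(1−p) = 0p + 9(1−p) gives p = 1/7.
Hunter 2's expected payoff is 6·1/7 + 8·6/7 = 54/7.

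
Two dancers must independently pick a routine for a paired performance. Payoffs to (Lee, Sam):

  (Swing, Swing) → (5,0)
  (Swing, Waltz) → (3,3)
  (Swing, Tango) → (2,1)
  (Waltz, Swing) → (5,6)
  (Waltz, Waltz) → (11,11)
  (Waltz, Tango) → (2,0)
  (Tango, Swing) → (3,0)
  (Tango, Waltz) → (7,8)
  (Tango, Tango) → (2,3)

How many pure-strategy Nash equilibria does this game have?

Both Waltz: Lee gets 11 (best alternative 7); Sam gets 11 (best alternative 6). Neither deviates — NE.
Both Tango is not a NE: Sam would switch to Waltz (8 > 3).
No other cell survives both best-response checks, so there is 1 pure NE.

1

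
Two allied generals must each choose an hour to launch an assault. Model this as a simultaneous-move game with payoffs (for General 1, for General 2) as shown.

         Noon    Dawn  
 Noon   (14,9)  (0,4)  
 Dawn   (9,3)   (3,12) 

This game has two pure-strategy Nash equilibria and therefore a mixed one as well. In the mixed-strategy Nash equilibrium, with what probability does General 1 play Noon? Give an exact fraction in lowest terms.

9/14

General 1's mix p on Noon must make General 2 indifferent between Noon and Dawn.
General 2's payoff from Noon: 9p + 3(1−p). From Dawn: 4p + 12(1−p).
Set equal: 5p = 9(1−p) → p = 9/14.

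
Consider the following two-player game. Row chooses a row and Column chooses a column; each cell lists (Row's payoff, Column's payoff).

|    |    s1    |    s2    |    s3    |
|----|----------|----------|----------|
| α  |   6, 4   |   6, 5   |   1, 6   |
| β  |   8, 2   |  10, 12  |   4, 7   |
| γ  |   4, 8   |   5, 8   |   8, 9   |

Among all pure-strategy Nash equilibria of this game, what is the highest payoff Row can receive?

10

(β, s2) is a pure NE (Row: 10 ≥ 6; Column: 12 ≥ 7). Row gets 10.
(γ, s3) is a pure NE (Row: 8 ≥ 4; Column: 9 ≥ 8). Row gets 8.
Every other cell has a profitable deviation for at least one player. Highest of {10, 8} is 10.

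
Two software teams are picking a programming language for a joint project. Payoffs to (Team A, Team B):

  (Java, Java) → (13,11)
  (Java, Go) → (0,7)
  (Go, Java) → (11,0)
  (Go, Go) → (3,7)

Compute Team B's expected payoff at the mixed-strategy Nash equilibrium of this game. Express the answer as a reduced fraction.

7

Team A mixes with probability p on Java, chosen so Team B is indifferent: 11p + 0(1−p) = 7p + 7(1−p) gives p = 7/11.
Team B's expected payoff is 11·7/11 + 0·4/11 = 7.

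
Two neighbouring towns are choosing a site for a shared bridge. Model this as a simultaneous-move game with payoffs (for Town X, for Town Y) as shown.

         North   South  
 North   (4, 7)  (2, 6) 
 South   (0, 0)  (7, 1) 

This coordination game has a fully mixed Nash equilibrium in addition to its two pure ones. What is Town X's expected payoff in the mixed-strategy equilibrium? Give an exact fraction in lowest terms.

28/9

Town Y mixes with probability q on North, chosen so Town X is indifferent: 4q + 2(1−q) = 0q + 7(1−q) gives q = 5/9.
Town X's expected payoff (from either row, since indifferent) is 4·5/9 + 2·4/9 = 28/9.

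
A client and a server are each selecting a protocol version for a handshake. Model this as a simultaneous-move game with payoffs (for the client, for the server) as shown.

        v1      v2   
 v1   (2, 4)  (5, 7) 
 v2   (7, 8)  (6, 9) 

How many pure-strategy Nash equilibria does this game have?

Both v2: the client gets 6 (best alternative 5); the server gets 9 (best alternative 8). Neither deviates — NE.
Both v1 is not a NE: the client would switch to v2 (7 > 2).
No other cell survives both best-response checks, so there is 1 pure NE.

1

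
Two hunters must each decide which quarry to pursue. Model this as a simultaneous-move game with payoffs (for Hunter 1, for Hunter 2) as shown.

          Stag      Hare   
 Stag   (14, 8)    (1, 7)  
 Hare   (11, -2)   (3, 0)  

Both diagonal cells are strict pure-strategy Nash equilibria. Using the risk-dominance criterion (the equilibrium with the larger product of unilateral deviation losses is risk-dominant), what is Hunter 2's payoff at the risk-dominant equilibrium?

At both Stag: Hunter 1 loses 14 − 11 = 3 by deviating; Hunter 2 loses 8 − 7 = 1. Product = 3·1 = 3.
At both Hare: Hunter 1 loses 3 − 1 = 2 by deviating; Hunter 2 loses 0 − (-2) = 2. Product = 2·2 = 4.
4 > 3, so both Hare is risk-dominant. Hunter 2's payoff there is 0.

0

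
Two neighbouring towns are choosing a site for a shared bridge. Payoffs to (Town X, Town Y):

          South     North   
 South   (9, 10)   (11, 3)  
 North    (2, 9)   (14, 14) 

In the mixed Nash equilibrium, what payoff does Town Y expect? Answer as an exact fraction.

113/12

Town X mixes with probability p on South, chosen so Town Y is indifferent: 10p + 9(1−p) = 3p + 14(1−p) gives p = 5/12.
Town Y's expected payoff is 10·5/12 + 9·7/12 = 113/12.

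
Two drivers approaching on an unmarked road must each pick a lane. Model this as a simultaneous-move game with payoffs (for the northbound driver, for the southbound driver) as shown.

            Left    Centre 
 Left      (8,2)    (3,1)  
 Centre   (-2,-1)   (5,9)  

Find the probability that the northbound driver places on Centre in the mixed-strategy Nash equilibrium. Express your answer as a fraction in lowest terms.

1/11

The northbound driver's mix p on Left must make the southbound driver indifferent between Left and Centre.
The southbound driver's payoff from Left: 2p + (-1)(1−p). From Centre: 1p + 9(1−p).
Set equal: 1p = 10(1−p) → p = 10/11.
Probability on Centre is 1 − 10/11 = 1/11.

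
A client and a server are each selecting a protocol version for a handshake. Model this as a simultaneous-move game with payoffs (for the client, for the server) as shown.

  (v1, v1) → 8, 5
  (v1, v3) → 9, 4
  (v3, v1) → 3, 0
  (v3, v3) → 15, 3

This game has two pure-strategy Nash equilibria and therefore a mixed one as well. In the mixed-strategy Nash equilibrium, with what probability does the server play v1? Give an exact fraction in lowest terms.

The server's mix q on v1 must make the client indifferent between v1 and v3.
The client's payoff from v1: 8q + 9(1−q). From v3: 3q + 15(1−q).
Set equal: 5q = 6(1−q) → q = 6/11.

6/11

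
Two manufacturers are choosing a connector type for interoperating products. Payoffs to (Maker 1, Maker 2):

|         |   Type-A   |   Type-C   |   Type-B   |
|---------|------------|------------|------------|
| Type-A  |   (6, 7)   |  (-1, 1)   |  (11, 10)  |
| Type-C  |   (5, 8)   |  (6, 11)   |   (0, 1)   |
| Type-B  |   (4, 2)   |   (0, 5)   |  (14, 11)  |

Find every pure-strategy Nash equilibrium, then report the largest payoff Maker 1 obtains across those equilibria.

14

Both Type-C is a pure NE (Maker 1: 6 ≥ 0; Maker 2: 11 ≥ 8). Maker 1 gets 6.
Both Type-B is a pure NE (Maker 1: 14 ≥ 11; Maker 2: 11 ≥ 5). Maker 1 gets 14.
Every other cell has a profitable deviation for at least one player. Highest of {6, 14} is 14.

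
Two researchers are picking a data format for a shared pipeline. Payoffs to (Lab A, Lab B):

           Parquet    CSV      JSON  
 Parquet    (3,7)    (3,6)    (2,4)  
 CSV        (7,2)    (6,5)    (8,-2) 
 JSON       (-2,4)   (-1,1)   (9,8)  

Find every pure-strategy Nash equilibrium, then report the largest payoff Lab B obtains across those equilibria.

8

Both CSV is a pure NE (Lab A: 6 ≥ 3; Lab B: 5 ≥ 2). Lab B gets 5.
Both JSON is a pure NE (Lab A: 9 ≥ 8; Lab B: 8 ≥ 4). Lab B gets 8.
Every other cell has a profitable deviation for at least one player. Highest of {5, 8} is 8.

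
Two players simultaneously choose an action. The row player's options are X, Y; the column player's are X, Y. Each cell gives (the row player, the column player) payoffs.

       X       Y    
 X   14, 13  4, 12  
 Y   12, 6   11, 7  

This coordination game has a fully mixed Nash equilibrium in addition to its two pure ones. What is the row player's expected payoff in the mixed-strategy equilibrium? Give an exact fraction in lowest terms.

The column player mixes with probability q on X, chosen so the row player is indifferent: 14q + 4(1−q) = 12q + 11(1−q) gives q = 7/9.
The row player's expected payoff (from either row, since indifferent) is 14·7/9 + 4·2/9 = 106/9.

106/9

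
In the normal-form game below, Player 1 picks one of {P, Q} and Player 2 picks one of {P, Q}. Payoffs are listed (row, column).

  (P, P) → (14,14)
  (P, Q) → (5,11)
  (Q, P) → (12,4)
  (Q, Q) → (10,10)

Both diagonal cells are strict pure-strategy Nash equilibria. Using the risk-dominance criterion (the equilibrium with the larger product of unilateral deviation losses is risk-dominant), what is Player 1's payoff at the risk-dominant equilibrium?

10

At both P: Player 1 loses 14 − 12 = 2 by deviating; Player 2 loses 14 − 11 = 3. Product = 2·3 = 6.
At both Q: Player 1 loses 10 − 5 = 5 by deviating; Player 2 loses 10 − 4 = 6. Product = 5·6 = 30.
30 > 6, so both Q is risk-dominant. Player 1's payoff there is 10.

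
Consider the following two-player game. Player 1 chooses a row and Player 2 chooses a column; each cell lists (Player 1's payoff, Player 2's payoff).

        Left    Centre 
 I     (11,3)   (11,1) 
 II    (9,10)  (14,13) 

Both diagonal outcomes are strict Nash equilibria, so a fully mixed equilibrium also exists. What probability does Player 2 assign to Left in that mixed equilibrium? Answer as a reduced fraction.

Player 2's mix q on Left must make Player 1 indifferent between I and II.
Player 1's payoff from I: 11q + 11(1−q). From II: 9q + 14(1−q).
Set equal: 2q = 3(1−q) → q = 3/5.

3/5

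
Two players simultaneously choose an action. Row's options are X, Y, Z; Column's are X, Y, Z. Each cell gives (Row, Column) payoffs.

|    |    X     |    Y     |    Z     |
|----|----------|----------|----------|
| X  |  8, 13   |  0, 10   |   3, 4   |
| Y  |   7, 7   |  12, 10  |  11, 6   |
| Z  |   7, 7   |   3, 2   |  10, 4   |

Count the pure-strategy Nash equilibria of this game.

Both X: Row gets 8 (best alternative 7); Column gets 13 (best alternative 10). Neither deviates — NE.
Both Y: Row gets 12 (best alternative 3); Column gets 10 (best alternative 7). Neither deviates — NE.
Both Z is not a NE: Row would switch to Y (11 > 10).
No other cell survives both best-response checks, so there are 2 pure NE.

2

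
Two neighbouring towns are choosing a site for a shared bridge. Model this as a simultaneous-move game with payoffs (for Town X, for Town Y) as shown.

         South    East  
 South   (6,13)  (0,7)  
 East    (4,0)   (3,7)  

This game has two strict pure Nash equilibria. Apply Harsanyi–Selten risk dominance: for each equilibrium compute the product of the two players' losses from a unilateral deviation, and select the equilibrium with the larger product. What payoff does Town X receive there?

At both South: Town X loses 6 − 4 = 2 by deviating; Town Y loses 13 − 7 = 6. Product = 2·6 = 12.
At both East: Town X loses 3 − 0 = 3 by deviating; Town Y loses 7 − 0 = 7. Product = 3·7 = 21.
21 > 12, so both East is risk-dominant. Town X's payoff there is 3.

3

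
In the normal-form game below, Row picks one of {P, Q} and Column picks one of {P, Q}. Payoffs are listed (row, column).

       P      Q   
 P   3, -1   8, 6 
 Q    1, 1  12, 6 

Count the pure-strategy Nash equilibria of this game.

1

Both Q: Row gets 12 (best alternative 8); Column gets 6 (best alternative 1). Neither deviates — NE.
Both P is not a NE: Column would switch to Q (6 > -1).
No other cell survives both best-response checks, so there is 1 pure NE.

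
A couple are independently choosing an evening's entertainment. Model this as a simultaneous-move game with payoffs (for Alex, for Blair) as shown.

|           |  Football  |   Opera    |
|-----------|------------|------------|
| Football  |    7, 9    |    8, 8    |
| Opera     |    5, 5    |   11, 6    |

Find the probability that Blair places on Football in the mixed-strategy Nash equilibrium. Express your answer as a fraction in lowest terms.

Blair's mix q on Football must make Alex indifferent between Football and Opera.
Alex's payoff from Football: 7q + 8(1−q). From Opera: 5q + 11(1−q).
Set equal: 2q = 3(1−q) → q = 3/5.

3/5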